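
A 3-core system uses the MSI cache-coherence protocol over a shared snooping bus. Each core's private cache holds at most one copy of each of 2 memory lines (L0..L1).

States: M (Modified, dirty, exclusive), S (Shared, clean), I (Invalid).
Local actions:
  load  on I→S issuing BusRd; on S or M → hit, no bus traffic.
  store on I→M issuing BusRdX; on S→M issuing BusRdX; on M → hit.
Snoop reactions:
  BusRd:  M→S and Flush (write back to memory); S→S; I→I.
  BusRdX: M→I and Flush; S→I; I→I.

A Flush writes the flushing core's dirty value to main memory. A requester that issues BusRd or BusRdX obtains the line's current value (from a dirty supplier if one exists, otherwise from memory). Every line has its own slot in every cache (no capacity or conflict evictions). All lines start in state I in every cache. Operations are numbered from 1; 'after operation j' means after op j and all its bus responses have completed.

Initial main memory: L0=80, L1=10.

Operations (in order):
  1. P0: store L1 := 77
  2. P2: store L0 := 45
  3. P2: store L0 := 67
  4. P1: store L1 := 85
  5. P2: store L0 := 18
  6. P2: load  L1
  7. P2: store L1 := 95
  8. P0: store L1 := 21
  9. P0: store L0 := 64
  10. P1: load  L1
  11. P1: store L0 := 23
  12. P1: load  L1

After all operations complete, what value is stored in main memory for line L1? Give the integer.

memory[L1] = 21

step 1: P0: store L1 := 77  ⟶  MII  (L1)  txn=BusRdX  M[L1]=10
step 2: P2: store L0 := 45  ⟶  IIM  (L0)  txn=BusRdX  M[L0]=80
step 3: P2: store L0 := 67  ⟶  IIM  (L0)  txn=∅  M[L0]=80
step 4: P1: store L1 := 85  ⟶  IMI  (L1)  txn=BusRdX+Flush  M[L1]=77
step 5: P2: store L0 := 18  ⟶  IIM  (L0)  txn=∅  M[L0]=80
step 6: P2: load  L1  ⟶  ISS  (L1)  txn=BusRd+Flush  M[L1]=85
step 7: P2: store L1 := 95  ⟶  IIM  (L1)  txn=BusRdX  M[L1]=85
step 8: P0: store L1 := 21  ⟶  MII  (L1)  txn=BusRdX+Flush  M[L1]=95
step 9: P0: store L0 := 64  ⟶  MII  (L0)  txn=BusRdX+Flush  M[L0]=18
step 10: P1: load  L1  ⟶  SSI  (L1)  txn=BusRd+Flush  M[L1]=21
step 11: P1: store L0 := 23  ⟶  IMI  (L0)  txn=BusRdX+Flush  M[L0]=64
step 12: P1: load  L1  ⟶  SSI  (L1)  txn=∅  M[L1]=21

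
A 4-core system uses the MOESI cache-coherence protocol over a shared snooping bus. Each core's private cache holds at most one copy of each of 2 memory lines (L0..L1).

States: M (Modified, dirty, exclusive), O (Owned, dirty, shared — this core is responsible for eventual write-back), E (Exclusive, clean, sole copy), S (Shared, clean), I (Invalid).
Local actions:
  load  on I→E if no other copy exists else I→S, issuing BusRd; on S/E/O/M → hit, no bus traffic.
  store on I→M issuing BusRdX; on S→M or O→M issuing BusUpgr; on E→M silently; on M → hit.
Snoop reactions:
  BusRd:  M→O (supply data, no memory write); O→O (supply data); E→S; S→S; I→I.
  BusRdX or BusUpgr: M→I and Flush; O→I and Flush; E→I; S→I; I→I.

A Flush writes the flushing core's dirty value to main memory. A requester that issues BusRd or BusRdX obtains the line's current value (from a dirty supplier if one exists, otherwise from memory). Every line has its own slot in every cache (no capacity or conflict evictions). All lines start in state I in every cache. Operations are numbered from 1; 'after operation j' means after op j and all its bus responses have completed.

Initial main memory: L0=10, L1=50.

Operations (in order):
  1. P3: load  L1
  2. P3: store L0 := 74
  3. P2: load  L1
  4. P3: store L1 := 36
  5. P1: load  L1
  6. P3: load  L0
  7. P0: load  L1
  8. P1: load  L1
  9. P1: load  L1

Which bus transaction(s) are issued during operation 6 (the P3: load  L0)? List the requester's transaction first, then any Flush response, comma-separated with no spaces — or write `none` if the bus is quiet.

  op1 P3: load  L1 → I/I/I/E on L1; bus BusRd; mem=50
  op2 P3: store L0 := 74 → I/I/I/M on L0; bus BusRdX; mem=10
  op3 P2: load  L1 → I/I/S/S on L1; bus BusRd; mem=50
  op4 P3: store L1 := 36 → I/I/I/M on L1; bus BusUpgr; mem=50
  op5 P1: load  L1 → I/S/I/O on L1; bus BusRd; mem=50
  op6 P3: load  L0 → I/I/I/M on L0; bus (none); mem=10
  op7 P0: load  L1 → S/S/I/O on L1; bus BusRd; mem=50
  op8 P1: load  L1 → S/S/I/O on L1; bus (none); mem=50
  op9 P1: load  L1 → S/S/I/O on L1; bus (none); mem=50

bus = none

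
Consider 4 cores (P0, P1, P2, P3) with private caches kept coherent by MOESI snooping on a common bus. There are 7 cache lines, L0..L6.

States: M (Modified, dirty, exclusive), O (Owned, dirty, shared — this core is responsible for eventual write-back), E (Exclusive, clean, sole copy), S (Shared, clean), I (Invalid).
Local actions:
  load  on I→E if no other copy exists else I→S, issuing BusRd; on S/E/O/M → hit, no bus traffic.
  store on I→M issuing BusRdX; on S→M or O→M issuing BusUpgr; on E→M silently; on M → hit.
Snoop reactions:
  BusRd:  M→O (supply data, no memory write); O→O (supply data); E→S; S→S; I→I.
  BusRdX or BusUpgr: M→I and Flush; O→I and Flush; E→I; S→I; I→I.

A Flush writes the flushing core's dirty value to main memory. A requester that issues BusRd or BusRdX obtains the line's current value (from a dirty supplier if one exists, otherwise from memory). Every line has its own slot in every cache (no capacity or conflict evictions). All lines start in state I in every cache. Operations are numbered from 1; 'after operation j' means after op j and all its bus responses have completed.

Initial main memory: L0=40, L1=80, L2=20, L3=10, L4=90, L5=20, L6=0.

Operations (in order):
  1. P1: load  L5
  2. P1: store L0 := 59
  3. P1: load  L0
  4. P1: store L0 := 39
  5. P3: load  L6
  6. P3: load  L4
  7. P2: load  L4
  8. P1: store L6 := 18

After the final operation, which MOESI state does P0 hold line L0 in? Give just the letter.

step 1: P1: load  L5  ⟶  IEII  (L5)  txn=BusRd  M[L5]=20
step 2: P1: store L0 := 59  ⟶  IMII  (L0)  txn=BusRdX  M[L0]=40
step 3: P1: load  L0  ⟶  IMII  (L0)  txn=∅  M[L0]=40
step 4: P1: store L0 := 39  ⟶  IMII  (L0)  txn=∅  M[L0]=40
step 5: P3: load  L6  ⟶  IIIE  (L6)  txn=BusRd  M[L6]=0
step 6: P3: load  L4  ⟶  IIIE  (L4)  txn=BusRd  M[L4]=90
step 7: P2: load  L4  ⟶  IISS  (L4)  txn=BusRd  M[L4]=90
step 8: P1: store L6 := 18  ⟶  IMII  (L6)  txn=BusRdX  M[L6]=0

state = I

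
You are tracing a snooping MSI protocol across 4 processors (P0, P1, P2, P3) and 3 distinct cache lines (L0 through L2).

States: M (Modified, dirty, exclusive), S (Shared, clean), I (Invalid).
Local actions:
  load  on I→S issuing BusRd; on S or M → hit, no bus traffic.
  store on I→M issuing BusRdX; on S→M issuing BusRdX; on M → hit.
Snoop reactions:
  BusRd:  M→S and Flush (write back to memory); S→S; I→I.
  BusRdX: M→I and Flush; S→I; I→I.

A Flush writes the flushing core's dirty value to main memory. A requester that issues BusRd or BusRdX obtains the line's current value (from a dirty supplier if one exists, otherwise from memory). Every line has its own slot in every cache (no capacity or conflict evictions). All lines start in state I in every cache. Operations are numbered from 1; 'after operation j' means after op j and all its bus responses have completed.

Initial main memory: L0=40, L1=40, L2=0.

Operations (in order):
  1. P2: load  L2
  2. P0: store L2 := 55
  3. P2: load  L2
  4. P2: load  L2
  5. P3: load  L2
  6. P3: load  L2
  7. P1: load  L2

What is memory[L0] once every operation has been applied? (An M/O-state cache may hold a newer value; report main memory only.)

memory[L0] = 40

[1] P2: load  L2 | P0:I, P1:I, P2:S(0), P3:I | bus: BusRd
[2] P0: store L2 := 55 | P0:M(55), P1:I, P2:I, P3:I | bus: BusRdX
[3] P2: load  L2 | P0:S(55), P1:I, P2:S(55), P3:I | bus: BusRd,Flush
[4] P2: load  L2 | P0:S(55), P1:I, P2:S(55), P3:I | bus: none
[5] P3: load  L2 | P0:S(55), P1:I, P2:S(55), P3:S(55) | bus: BusRd
[6] P3: load  L2 | P0:S(55), P1:I, P2:S(55), P3:S(55) | bus: none
[7] P1: load  L2 | P0:S(55), P1:S(55), P2:S(55), P3:S(55) | bus: BusRd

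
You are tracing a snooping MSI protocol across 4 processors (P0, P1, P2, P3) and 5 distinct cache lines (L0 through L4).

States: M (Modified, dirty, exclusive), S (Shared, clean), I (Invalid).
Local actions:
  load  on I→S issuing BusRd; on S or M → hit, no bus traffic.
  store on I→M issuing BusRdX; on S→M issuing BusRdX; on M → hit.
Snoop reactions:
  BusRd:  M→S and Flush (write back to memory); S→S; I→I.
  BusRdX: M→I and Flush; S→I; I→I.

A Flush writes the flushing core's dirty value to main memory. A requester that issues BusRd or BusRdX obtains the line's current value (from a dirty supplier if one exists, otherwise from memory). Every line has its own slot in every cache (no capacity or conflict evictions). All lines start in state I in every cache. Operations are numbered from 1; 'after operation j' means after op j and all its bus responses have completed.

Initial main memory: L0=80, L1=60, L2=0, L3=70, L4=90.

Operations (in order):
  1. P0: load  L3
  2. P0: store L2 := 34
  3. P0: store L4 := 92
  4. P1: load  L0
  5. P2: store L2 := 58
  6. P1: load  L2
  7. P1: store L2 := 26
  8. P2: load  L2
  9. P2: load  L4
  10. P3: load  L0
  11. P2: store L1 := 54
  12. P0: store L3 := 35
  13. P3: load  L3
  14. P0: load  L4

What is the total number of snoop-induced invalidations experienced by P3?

invalidations = 0

[1] P0: load  L3 | P0:S(70), P1:I, P2:I, P3:I | bus: BusRd
[2] P0: store L2 := 34 | P0:M(34), P1:I, P2:I, P3:I | bus: BusRdX
[3] P0: store L4 := 92 | P0:M(92), P1:I, P2:I, P3:I | bus: BusRdX
[4] P1: load  L0 | P0:I, P1:S(80), P2:I, P3:I | bus: BusRd
[5] P2: store L2 := 58 | P0:I, P1:I, P2:M(58), P3:I | bus: BusRdX,Flush
[6] P1: load  L2 | P0:I, P1:S(58), P2:S(58), P3:I | bus: BusRd,Flush
[7] P1: store L2 := 26 | P0:I, P1:M(26), P2:I, P3:I | bus: BusRdX
[8] P2: load  L2 | P0:I, P1:S(26), P2:S(26), P3:I | bus: BusRd,Flush
[9] P2: load  L4 | P0:S(92), P1:I, P2:S(92), P3:I | bus: BusRd,Flush
[10] P3: load  L0 | P0:I, P1:S(80), P2:I, P3:S(80) | bus: BusRd
[11] P2: store L1 := 54 | P0:I, P1:I, P2:M(54), P3:I | bus: BusRdX
[12] P0: store L3 := 35 | P0:M(35), P1:I, P2:I, P3:I | bus: BusRdX
[13] P3: load  L3 | P0:S(35), P1:I, P2:I, P3:S(35) | bus: BusRd,Flush
[14] P0: load  L4 | P0:S(92), P1:I, P2:S(92), P3:I | bus: none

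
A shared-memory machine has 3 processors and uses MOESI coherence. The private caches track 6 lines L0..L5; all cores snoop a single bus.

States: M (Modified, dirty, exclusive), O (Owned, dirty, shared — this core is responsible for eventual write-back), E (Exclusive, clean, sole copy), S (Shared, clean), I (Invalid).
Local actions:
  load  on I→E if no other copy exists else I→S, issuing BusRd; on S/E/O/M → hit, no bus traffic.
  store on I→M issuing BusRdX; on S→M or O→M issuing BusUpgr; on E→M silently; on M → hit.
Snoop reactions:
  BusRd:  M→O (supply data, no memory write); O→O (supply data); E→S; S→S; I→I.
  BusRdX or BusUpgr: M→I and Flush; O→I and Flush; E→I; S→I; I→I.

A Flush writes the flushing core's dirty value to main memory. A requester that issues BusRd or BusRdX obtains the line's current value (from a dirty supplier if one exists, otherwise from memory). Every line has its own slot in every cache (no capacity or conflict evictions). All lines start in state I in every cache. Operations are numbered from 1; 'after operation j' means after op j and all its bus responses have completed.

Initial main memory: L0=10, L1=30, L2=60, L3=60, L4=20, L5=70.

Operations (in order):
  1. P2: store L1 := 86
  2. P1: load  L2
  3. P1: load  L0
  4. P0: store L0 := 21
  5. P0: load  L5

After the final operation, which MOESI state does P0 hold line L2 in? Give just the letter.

[1] P2: store L1 := 86 | P0:I, P1:I, P2:M(86) | bus: BusRdX
[2] P1: load  L2 | P0:I, P1:E(60), P2:I | bus: BusRd
[3] P1: load  L0 | P0:I, P1:E(10), P2:I | bus: BusRd
[4] P0: store L0 := 21 | P0:M(21), P1:I, P2:I | bus: BusRdX
[5] P0: load  L5 | P0:E(70), P1:I, P2:I | bus: BusRd

state = I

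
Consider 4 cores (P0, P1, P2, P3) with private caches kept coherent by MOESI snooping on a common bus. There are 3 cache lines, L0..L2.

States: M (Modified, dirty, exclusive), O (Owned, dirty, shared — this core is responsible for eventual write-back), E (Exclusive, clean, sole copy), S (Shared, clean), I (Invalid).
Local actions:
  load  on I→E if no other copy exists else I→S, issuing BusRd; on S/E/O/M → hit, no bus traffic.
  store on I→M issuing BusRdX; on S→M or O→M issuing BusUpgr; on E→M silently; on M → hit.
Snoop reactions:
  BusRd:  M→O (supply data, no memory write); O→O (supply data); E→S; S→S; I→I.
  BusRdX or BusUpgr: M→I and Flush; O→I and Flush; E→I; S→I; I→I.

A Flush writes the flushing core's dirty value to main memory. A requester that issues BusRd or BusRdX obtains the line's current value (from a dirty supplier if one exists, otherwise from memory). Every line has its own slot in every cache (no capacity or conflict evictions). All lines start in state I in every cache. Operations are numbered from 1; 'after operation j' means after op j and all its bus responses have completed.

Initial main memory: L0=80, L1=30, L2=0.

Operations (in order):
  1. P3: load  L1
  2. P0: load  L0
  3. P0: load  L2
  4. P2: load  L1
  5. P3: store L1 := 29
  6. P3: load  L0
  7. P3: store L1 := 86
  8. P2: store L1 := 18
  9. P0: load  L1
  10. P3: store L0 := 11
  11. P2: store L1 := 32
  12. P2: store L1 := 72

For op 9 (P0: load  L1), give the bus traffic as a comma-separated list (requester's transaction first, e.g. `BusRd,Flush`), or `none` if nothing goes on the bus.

[1] P3: load  L1 | P0:I, P1:I, P2:I, P3:E(30) | bus: BusRd
[2] P0: load  L0 | P0:E(80), P1:I, P2:I, P3:I | bus: BusRd
[3] P0: load  L2 | P0:E(0), P1:I, P2:I, P3:I | bus: BusRd
[4] P2: load  L1 | P0:I, P1:I, P2:S(30), P3:S(30) | bus: BusRd
[5] P3: store L1 := 29 | P0:I, P1:I, P2:I, P3:M(29) | bus: BusUpgr
[6] P3: load  L0 | P0:S(80), P1:I, P2:I, P3:S(80) | bus: BusRd
[7] P3: store L1 := 86 | P0:I, P1:I, P2:I, P3:M(86) | bus: none
[8] P2: store L1 := 18 | P0:I, P1:I, P2:M(18), P3:I | bus: BusRdX,Flush
[9] P0: load  L1 | P0:S(18), P1:I, P2:O(18), P3:I | bus: BusRd
[10] P3: store L0 := 11 | P0:I, P1:I, P2:I, P3:M(11) | bus: BusUpgr
[11] P2: store L1 := 32 | P0:I, P1:I, P2:M(32), P3:I | bus: BusUpgr
[12] P2: store L1 := 72 | P0:I, P1:I, P2:M(72), P3:I | bus: none

bus = BusRd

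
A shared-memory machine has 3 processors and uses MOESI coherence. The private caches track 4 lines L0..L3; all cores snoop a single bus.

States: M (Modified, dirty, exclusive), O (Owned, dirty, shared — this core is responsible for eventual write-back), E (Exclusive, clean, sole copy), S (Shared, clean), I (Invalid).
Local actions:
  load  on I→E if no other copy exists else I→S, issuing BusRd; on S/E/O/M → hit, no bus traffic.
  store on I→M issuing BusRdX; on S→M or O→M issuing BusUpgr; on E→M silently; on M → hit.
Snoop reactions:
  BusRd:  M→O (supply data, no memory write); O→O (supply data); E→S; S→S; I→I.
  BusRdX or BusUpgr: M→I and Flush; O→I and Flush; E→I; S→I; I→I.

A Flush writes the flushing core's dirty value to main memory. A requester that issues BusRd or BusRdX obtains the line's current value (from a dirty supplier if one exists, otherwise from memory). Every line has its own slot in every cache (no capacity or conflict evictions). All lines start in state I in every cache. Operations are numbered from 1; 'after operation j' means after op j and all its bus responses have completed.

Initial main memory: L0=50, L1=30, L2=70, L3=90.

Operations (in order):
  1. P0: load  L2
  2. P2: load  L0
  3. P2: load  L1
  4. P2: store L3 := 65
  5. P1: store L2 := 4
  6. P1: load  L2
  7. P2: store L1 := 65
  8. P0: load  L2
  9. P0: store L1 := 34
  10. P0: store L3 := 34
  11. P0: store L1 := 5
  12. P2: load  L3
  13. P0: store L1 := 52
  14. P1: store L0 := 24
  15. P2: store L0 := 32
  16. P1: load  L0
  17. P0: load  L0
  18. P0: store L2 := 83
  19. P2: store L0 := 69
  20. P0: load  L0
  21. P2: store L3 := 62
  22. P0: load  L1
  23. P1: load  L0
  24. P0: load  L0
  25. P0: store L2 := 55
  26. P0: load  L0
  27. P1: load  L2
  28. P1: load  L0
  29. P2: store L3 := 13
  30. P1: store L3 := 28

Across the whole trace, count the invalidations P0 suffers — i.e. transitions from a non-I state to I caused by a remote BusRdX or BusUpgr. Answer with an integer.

invalidations = 3

  op1 P0: load  L2 → E/I/I on L2; bus BusRd; mem=70
  op2 P2: load  L0 → I/I/E on L0; bus BusRd; mem=50
  op3 P2: load  L1 → I/I/E on L1; bus BusRd; mem=30
  op4 P2: store L3 := 65 → I/I/M on L3; bus BusRdX; mem=90
  op5 P1: store L2 := 4 → I/M/I on L2; bus BusRdX; mem=70
  op6 P1: load  L2 → I/M/I on L2; bus (none); mem=70
  op7 P2: store L1 := 65 → I/I/M on L1; bus (none); mem=30
  op8 P0: load  L2 → S/O/I on L2; bus BusRd; mem=70
  op9 P0: store L1 := 34 → M/I/I on L1; bus BusRdX Flush; mem=65
  op10 P0: store L3 := 34 → M/I/I on L3; bus BusRdX Flush; mem=65
  op11 P0: store L1 := 5 → M/I/I on L1; bus (none); mem=65
  op12 P2: load  L3 → O/I/S on L3; bus BusRd; mem=65
  op13 P0: store L1 := 52 → M/I/I on L1; bus (none); mem=65
  op14 P1: store L0 := 24 → I/M/I on L0; bus BusRdX; mem=50
  op15 P2: store L0 := 32 → I/I/M on L0; bus BusRdX Flush; mem=24
  op16 P1: load  L0 → I/S/O on L0; bus BusRd; mem=24
  op17 P0: load  L0 → S/S/O on L0; bus BusRd; mem=24
  op18 P0: store L2 := 83 → M/I/I on L2; bus BusUpgr Flush; mem=4
  op19 P2: store L0 := 69 → I/I/M on L0; bus BusUpgr; mem=24
  op20 P0: load  L0 → S/I/O on L0; bus BusRd; mem=24
  op21 P2: store L3 := 62 → I/I/M on L3; bus BusUpgr Flush; mem=34
  op22 P0: load  L1 → M/I/I on L1; bus (none); mem=65
  op23 P1: load  L0 → S/S/O on L0; bus BusRd; mem=24
  op24 P0: load  L0 → S/S/O on L0; bus (none); mem=24
  op25 P0: store L2 := 55 → M/I/I on L2; bus (none); mem=4
  op26 P0: load  L0 → S/S/O on L0; bus (none); mem=24
  op27 P1: load  L2 → O/S/I on L2; bus BusRd; mem=4
  op28 P1: load  L0 → S/S/O on L0; bus (none); mem=24
  op29 P2: store L3 := 13 → I/I/M on L3; bus (none); mem=34
  op30 P1: store L3 := 28 → I/M/I on L3; bus BusRdX Flush; mem=13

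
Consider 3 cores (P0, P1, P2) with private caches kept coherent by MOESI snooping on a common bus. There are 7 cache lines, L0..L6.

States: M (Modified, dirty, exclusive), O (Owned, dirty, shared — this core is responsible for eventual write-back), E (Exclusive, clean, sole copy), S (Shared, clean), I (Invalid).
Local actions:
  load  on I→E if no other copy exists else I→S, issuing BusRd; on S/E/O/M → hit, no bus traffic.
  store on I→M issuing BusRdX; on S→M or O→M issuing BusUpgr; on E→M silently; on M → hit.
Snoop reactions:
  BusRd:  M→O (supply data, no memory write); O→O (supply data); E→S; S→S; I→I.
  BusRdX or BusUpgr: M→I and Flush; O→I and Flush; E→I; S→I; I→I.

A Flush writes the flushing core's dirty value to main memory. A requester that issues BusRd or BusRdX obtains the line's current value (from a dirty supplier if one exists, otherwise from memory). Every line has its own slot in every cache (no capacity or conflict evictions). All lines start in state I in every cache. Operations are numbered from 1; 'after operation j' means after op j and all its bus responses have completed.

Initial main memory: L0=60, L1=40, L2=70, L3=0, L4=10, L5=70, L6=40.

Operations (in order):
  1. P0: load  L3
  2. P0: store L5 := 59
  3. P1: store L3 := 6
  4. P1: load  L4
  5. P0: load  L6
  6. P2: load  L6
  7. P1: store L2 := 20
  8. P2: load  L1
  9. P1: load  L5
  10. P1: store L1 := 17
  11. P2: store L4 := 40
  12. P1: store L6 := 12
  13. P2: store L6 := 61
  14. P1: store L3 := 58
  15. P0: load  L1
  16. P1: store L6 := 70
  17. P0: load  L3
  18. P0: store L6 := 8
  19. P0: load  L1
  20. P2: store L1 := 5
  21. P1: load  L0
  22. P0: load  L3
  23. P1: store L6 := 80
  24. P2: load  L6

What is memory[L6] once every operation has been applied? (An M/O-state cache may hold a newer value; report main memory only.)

  op1 P0: load  L3 → E/I/I on L3; bus BusRd; mem=0
  op2 P0: store L5 := 59 → M/I/I on L5; bus BusRdX; mem=70
  op3 P1: store L3 := 6 → I/M/I on L3; bus BusRdX; mem=0
  op4 P1: load  L4 → I/E/I on L4; bus BusRd; mem=10
  op5 P0: load  L6 → E/I/I on L6; bus BusRd; mem=40
  op6 P2: load  L6 → S/I/S on L6; bus BusRd; mem=40
  op7 P1: store L2 := 20 → I/M/I on L2; bus BusRdX; mem=70
  op8 P2: load  L1 → I/I/E on L1; bus BusRd; mem=40
  op9 P1: load  L5 → O/S/I on L5; bus BusRd; mem=70
  op10 P1: store L1 := 17 → I/M/I on L1; bus BusRdX; mem=40
  op11 P2: store L4 := 40 → I/I/M on L4; bus BusRdX; mem=10
  op12 P1: store L6 := 12 → I/M/I on L6; bus BusRdX; mem=40
  op13 P2: store L6 := 61 → I/I/M on L6; bus BusRdX Flush; mem=12
  op14 P1: store L3 := 58 → I/M/I on L3; bus (none); mem=0
  op15 P0: load  L1 → S/O/I on L1; bus BusRd; mem=40
  op16 P1: store L6 := 70 → I/M/I on L6; bus BusRdX Flush; mem=61
  op17 P0: load  L3 → S/O/I on L3; bus BusRd; mem=0
  op18 P0: store L6 := 8 → M/I/I on L6; bus BusRdX Flush; mem=70
  op19 P0: load  L1 → S/O/I on L1; bus (none); mem=40
  op20 P2: store L1 := 5 → I/I/M on L1; bus BusRdX Flush; mem=17
  op21 P1: load  L0 → I/E/I on L0; bus BusRd; mem=60
  op22 P0: load  L3 → S/O/I on L3; bus (none); mem=0
  op23 P1: store L6 := 80 → I/M/I on L6; bus BusRdX Flush; mem=8
  op24 P2: load  L6 → I/O/S on L6; bus BusRd; mem=8

memory[L6] = 8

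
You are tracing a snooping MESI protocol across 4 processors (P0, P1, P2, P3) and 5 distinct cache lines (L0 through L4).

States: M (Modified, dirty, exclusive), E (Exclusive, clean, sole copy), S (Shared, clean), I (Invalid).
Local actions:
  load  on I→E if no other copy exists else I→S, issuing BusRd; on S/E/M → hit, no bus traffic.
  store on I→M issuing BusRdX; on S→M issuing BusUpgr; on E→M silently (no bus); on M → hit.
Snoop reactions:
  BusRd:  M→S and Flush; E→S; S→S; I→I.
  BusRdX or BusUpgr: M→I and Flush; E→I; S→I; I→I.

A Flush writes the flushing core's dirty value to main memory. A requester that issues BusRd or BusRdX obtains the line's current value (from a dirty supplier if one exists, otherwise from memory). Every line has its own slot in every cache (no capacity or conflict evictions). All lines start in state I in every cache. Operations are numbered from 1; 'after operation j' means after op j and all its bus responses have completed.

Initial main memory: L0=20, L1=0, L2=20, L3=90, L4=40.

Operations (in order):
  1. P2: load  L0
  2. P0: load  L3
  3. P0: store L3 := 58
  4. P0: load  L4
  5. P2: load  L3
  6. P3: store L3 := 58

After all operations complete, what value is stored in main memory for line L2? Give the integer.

  op1 P2: load  L0 → I/I/E/I on L0; bus BusRd; mem=20
  op2 P0: load  L3 → E/I/I/I on L3; bus BusRd; mem=90
  op3 P0: store L3 := 58 → M/I/I/I on L3; bus (none); mem=90
  op4 P0: load  L4 → E/I/I/I on L4; bus BusRd; mem=40
  op5 P2: load  L3 → S/I/S/I on L3; bus BusRd Flush; mem=58
  op6 P3: store L3 := 58 → I/I/I/M on L3; bus BusRdX; mem=58

memory[L2] = 20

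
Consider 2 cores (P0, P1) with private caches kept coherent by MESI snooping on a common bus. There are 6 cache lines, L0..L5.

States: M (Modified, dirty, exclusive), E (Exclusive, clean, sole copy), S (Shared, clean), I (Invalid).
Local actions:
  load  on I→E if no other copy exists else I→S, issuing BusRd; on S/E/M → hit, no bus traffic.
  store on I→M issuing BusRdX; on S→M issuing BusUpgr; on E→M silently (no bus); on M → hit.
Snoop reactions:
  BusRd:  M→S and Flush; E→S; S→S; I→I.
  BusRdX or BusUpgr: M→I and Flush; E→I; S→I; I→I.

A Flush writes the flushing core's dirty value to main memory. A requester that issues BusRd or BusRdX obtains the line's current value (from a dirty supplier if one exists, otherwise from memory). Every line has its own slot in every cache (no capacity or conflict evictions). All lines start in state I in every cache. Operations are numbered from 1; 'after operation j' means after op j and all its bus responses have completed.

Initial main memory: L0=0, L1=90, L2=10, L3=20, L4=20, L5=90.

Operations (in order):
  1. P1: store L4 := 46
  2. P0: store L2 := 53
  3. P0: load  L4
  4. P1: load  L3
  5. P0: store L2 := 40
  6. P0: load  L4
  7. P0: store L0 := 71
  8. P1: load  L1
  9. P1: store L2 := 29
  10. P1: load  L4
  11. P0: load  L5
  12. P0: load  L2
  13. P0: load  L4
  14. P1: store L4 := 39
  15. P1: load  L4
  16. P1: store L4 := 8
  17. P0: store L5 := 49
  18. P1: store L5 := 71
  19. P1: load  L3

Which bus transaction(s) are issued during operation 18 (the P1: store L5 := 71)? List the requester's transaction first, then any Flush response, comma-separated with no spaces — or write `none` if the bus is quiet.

  op1 P1: store L4 := 46 → I/M on L4; bus BusRdX; mem=20
  op2 P0: store L2 := 53 → M/I on L2; bus BusRdX; mem=10
  op3 P0: load  L4 → S/S on L4; bus BusRd Flush; mem=46
  op4 P1: load  L3 → I/E on L3; bus BusRd; mem=20
  op5 P0: store L2 := 40 → M/I on L2; bus (none); mem=10
  op6 P0: load  L4 → S/S on L4; bus (none); mem=46
  op7 P0: store L0 := 71 → M/I on L0; bus BusRdX; mem=0
  op8 P1: load  L1 → I/E on L1; bus BusRd; mem=90
  op9 P1: store L2 := 29 → I/M on L2; bus BusRdX Flush; mem=40
  op10 P1: load  L4 → S/S on L4; bus (none); mem=46
  op11 P0: load  L5 → E/I on L5; bus BusRd; mem=90
  op12 P0: load  L2 → S/S on L2; bus BusRd Flush; mem=29
  op13 P0: load  L4 → S/S on L4; bus (none); mem=46
  op14 P1: store L4 := 39 → I/M on L4; bus BusUpgr; mem=46
  op15 P1: load  L4 → I/M on L4; bus (none); mem=46
  op16 P1: store L4 := 8 → I/M on L4; bus (none); mem=46
  op17 P0: store L5 := 49 → M/I on L5; bus (none); mem=90
  op18 P1: store L5 := 71 → I/M on L5; bus BusRdX Flush; mem=49
  op19 P1: load  L3 → I/E on L3; bus (none); mem=20

bus = BusRdX,Flush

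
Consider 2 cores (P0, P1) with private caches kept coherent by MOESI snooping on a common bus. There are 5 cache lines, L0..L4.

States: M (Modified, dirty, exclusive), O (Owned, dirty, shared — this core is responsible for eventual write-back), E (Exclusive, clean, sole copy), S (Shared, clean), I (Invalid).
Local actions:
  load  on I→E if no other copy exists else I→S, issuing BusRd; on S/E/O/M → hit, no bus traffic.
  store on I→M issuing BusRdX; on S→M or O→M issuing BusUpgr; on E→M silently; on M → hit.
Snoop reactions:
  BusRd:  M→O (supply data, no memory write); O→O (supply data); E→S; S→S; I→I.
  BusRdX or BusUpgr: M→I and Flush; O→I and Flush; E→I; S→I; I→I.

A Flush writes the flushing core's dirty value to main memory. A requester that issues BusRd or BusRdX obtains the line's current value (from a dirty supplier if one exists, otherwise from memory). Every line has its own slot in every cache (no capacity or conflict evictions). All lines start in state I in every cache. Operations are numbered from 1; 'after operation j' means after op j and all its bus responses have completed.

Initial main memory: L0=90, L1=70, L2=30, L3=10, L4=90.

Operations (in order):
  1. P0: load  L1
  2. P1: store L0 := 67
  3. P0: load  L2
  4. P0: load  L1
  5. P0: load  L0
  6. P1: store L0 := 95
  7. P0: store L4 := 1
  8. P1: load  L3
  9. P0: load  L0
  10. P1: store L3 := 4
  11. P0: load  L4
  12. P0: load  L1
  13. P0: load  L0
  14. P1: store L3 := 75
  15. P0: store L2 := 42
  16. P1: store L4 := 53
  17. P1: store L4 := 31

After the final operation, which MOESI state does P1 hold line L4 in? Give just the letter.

state = M

[1] P0: load  L1 | P0:E(70), P1:I | bus: BusRd
[2] P1: store L0 := 67 | P0:I, P1:M(67) | bus: BusRdX
[3] P0: load  L2 | P0:E(30), P1:I | bus: BusRd
[4] P0: load  L1 | P0:E(70), P1:I | bus: none
[5] P0: load  L0 | P0:S(67), P1:O(67) | bus: BusRd
[6] P1: store L0 := 95 | P0:I, P1:M(95) | bus: BusUpgr
[7] P0: store L4 := 1 | P0:M(1), P1:I | bus: BusRdX
[8] P1: load  L3 | P0:I, P1:E(10) | bus: BusRd
[9] P0: load  L0 | P0:S(95), P1:O(95) | bus: BusRd
[10] P1: store L3 := 4 | P0:I, P1:M(4) | bus: none
[11] P0: load  L4 | P0:M(1), P1:I | bus: none
[12] P0: load  L1 | P0:E(70), P1:I | bus: none
[13] P0: load  L0 | P0:S(95), P1:O(95) | bus: none
[14] P1: store L3 := 75 | P0:I, P1:M(75) | bus: none
[15] P0: store L2 := 42 | P0:M(42), P1:I | bus: none
[16] P1: store L4 := 53 | P0:I, P1:M(53) | bus: BusRdX,Flush
[17] P1: store L4 := 31 | P0:I, P1:M(31) | bus: none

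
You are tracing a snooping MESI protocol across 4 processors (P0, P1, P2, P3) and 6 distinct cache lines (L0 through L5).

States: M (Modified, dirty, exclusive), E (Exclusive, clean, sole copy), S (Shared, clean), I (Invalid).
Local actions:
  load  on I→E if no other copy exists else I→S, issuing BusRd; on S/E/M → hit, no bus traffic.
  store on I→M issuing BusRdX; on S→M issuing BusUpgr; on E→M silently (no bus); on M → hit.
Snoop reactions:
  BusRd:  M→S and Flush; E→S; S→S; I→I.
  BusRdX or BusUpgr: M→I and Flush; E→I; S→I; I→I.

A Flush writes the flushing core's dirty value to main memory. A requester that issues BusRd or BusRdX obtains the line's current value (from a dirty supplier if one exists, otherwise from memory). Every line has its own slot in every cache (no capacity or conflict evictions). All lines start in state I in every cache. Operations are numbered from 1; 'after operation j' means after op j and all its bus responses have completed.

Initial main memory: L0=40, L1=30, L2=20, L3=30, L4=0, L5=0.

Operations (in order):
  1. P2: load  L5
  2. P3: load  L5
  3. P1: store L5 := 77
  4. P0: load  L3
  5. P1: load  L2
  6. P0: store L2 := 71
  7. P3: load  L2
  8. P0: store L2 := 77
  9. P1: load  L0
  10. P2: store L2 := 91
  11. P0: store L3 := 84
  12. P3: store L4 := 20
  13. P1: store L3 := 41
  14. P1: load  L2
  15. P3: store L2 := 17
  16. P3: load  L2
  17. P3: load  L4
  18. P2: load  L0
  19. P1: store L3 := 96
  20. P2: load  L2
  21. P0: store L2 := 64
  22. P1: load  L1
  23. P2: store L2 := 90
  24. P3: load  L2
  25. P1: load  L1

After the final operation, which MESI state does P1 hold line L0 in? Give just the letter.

state = S

[1] P2: load  L5 | P0:I, P1:I, P2:E(0), P3:I | bus: BusRd
[2] P3: load  L5 | P0:I, P1:I, P2:S(0), P3:S(0) | bus: BusRd
[3] P1: store L5 := 77 | P0:I, P1:M(77), P2:I, P3:I | bus: BusRdX
[4] P0: load  L3 | P0:E(30), P1:I, P2:I, P3:I | bus: BusRd
[5] P1: load  L2 | P0:I, P1:E(20), P2:I, P3:I | bus: BusRd
[6] P0: store L2 := 71 | P0:M(71), P1:I, P2:I, P3:I | bus: BusRdX
[7] P3: load  L2 | P0:S(71), P1:I, P2:I, P3:S(71) | bus: BusRd,Flush
[8] P0: store L2 := 77 | P0:M(77), P1:I, P2:I, P3:I | bus: BusUpgr
[9] P1: load  L0 | P0:I, P1:E(40), P2:I, P3:I | bus: BusRd
[10] P2: store L2 := 91 | P0:I, P1:I, P2:M(91), P3:I | bus: BusRdX,Flush
[11] P0: store L3 := 84 | P0:M(84), P1:I, P2:I, P3:I | bus: none
[12] P3: store L4 := 20 | P0:I, P1:I, P2:I, P3:M(20) | bus: BusRdX
[13] P1: store L3 := 41 | P0:I, P1:M(41), P2:I, P3:I | bus: BusRdX,Flush
[14] P1: load  L2 | P0:I, P1:S(91), P2:S(91), P3:I | bus: BusRd,Flush
[15] P3: store L2 := 17 | P0:I, P1:I, P2:I, P3:M(17) | bus: BusRdX
[16] P3: load  L2 | P0:I, P1:I, P2:I, P3:M(17) | bus: none
[17] P3: load  L4 | P0:I, P1:I, P2:I, P3:M(20) | bus: none
[18] P2: load  L0 | P0:I, P1:S(40), P2:S(40), P3:I | bus: BusRd
[19] P1: store L3 := 96 | P0:I, P1:M(96), P2:I, P3:I | bus: none
[20] P2: load  L2 | P0:I, P1:I, P2:S(17), P3:S(17) | bus: BusRd,Flush
[21] P0: store L2 := 64 | P0:M(64), P1:I, P2:I, P3:I | bus: BusRdX
[22] P1: load  L1 | P0:I, P1:E(30), P2:I, P3:I | bus: BusRd
[23] P2: store L2 := 90 | P0:I, P1:I, P2:M(90), P3:I | bus: BusRdX,Flush
[24] P3: load  L2 | P0:I, P1:I, P2:S(90), P3:S(90) | bus: BusRd,Flush
[25] P1: load  L1 | P0:I, P1:E(30), P2:I, P3:I | bus: none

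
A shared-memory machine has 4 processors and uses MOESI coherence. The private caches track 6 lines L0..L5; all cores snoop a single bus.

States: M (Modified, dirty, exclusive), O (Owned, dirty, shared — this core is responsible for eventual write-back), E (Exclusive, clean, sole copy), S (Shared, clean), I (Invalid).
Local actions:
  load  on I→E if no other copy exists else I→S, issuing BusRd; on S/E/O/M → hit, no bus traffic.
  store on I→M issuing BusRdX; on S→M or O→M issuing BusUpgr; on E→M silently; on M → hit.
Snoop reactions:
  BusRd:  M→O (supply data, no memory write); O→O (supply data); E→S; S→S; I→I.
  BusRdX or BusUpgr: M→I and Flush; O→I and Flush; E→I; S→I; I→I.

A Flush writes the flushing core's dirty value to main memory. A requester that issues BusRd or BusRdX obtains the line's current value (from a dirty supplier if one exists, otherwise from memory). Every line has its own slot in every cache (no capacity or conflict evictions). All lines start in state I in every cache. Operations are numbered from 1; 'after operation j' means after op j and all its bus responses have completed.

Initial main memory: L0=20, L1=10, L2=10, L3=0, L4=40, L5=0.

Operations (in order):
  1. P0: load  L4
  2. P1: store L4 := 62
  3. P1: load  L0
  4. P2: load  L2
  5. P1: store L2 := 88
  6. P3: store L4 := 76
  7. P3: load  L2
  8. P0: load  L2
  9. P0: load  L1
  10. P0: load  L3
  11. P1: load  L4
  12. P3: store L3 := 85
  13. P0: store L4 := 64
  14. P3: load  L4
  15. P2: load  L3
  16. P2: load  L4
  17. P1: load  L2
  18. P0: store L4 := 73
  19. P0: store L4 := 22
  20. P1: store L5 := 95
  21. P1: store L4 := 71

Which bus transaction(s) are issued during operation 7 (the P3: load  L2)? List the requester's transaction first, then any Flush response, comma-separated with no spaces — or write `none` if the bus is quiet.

bus = BusRd

1. P0: load  L4  bus=[BusRd]  L4: P0=E P1=I P2=I P3=I  mem[L4]=40
2. P1: store L4 := 62  bus=[BusRdX]  L4: P0=I P1=M P2=I P3=I  mem[L4]=40
3. P1: load  L0  bus=[BusRd]  L0: P0=I P1=E P2=I P3=I  mem[L0]=20
4. P2: load  L2  bus=[BusRd]  L2: P0=I P1=I P2=E P3=I  mem[L2]=10
5. P1: store L2 := 88  bus=[BusRdX]  L2: P0=I P1=M P2=I P3=I  mem[L2]=10
6. P3: store L4 := 76  bus=[BusRdX,Flush]  L4: P0=I P1=I P2=I P3=M  mem[L4]=62
7. P3: load  L2  bus=[BusRd]  L2: P0=I P1=O P2=I P3=S  mem[L2]=10
8. P0: load  L2  bus=[BusRd]  L2: P0=S P1=O P2=I P3=S  mem[L2]=10
9. P0: load  L1  bus=[BusRd]  L1: P0=E P1=I P2=I P3=I  mem[L1]=10
10. P0: load  L3  bus=[BusRd]  L3: P0=E P1=I P2=I P3=I  mem[L3]=0
11. P1: load  L4  bus=[BusRd]  L4: P0=I P1=S P2=I P3=O  mem[L4]=62
12. P3: store L3 := 85  bus=[BusRdX]  L3: P0=I P1=I P2=I P3=M  mem[L3]=0
13. P0: store L4 := 64  bus=[BusRdX,Flush]  L4: P0=M P1=I P2=I P3=I  mem[L4]=76
14. P3: load  L4  bus=[BusRd]  L4: P0=O P1=I P2=I P3=S  mem[L4]=76
15. P2: load  L3  bus=[BusRd]  L3: P0=I P1=I P2=S P3=O  mem[L3]=0
16. P2: load  L4  bus=[BusRd]  L4: P0=O P1=I P2=S P3=S  mem[L4]=76
17. P1: load  L2  bus=[-]  L2: P0=S P1=O P2=I P3=S  mem[L2]=10
18. P0: store L4 := 73  bus=[BusUpgr]  L4: P0=M P1=I P2=I P3=I  mem[L4]=76
19. P0: store L4 := 22  bus=[-]  L4: P0=M P1=I P2=I P3=I  mem[L4]=76
20. P1: store L5 := 95  bus=[BusRdX]  L5: P0=I P1=M P2=I P3=I  mem[L5]=0
21. P1: store L4 := 71  bus=[BusRdX,Flush]  L4: P0=I P1=M P2=I P3=I  mem[L4]=22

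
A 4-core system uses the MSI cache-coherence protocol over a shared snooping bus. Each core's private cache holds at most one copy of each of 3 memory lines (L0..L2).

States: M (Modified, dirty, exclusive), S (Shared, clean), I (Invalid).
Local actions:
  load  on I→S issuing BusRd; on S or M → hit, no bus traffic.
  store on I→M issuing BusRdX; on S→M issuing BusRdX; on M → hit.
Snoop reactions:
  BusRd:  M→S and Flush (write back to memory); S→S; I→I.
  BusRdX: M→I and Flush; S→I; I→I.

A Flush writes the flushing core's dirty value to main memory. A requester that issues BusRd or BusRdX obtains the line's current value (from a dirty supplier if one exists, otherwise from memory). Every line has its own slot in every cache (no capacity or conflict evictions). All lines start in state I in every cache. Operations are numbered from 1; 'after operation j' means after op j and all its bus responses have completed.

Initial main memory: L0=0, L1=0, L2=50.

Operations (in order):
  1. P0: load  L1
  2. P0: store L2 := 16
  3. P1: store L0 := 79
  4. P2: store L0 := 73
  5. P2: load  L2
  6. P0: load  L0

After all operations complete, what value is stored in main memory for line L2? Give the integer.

memory[L2] = 16

  op1 P0: load  L1 → S/I/I/I on L1; bus BusRd; mem=0
  op2 P0: store L2 := 16 → M/I/I/I on L2; bus BusRdX; mem=50
  op3 P1: store L0 := 79 → I/M/I/I on L0; bus BusRdX; mem=0
  op4 P2: store L0 := 73 → I/I/M/I on L0; bus BusRdX Flush; mem=79
  op5 P2: load  L2 → S/I/S/I on L2; bus BusRd Flush; mem=16
  op6 P0: load  L0 → S/I/S/I on L0; bus BusRd Flush; mem=73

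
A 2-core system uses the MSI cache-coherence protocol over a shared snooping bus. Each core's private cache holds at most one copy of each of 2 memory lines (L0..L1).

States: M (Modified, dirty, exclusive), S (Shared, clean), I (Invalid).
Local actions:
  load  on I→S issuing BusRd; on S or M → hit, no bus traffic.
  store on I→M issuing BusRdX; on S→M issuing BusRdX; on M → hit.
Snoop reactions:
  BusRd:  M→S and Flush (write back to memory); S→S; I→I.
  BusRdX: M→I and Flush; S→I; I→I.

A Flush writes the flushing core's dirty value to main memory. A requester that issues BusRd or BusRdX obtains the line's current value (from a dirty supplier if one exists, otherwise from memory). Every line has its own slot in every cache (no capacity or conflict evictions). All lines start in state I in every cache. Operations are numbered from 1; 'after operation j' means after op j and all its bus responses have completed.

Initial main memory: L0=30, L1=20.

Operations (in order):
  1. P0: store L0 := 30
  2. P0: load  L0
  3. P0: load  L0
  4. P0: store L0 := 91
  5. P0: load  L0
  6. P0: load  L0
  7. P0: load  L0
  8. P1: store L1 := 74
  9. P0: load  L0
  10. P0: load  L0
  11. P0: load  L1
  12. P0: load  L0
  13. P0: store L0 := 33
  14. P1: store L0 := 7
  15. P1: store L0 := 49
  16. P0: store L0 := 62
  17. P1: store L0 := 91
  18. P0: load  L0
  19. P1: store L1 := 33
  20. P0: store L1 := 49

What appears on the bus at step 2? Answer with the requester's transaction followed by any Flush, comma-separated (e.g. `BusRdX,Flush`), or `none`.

bus = none

[1] P0: store L0 := 30 | P0:M(30), P1:I | bus: BusRdX
[2] P0: load  L0 | P0:M(30), P1:I | bus: none
[3] P0: load  L0 | P0:M(30), P1:I | bus: none
[4] P0: store L0 := 91 | P0:M(91), P1:I | bus: none
[5] P0: load  L0 | P0:M(91), P1:I | bus: none
[6] P0: load  L0 | P0:M(91), P1:I | bus: none
[7] P0: load  L0 | P0:M(91), P1:I | bus: none
[8] P1: store L1 := 74 | P0:I, P1:M(74) | bus: BusRdX
[9] P0: load  L0 | P0:M(91), P1:I | bus: none
[10] P0: load  L0 | P0:M(91), P1:I | bus: none
[11] P0: load  L1 | P0:S(74), P1:S(74) | bus: BusRd,Flush
[12] P0: load  L0 | P0:M(91), P1:I | bus: none
[13] P0: store L0 := 33 | P0:M(33), P1:I | bus: none
[14] P1: store L0 := 7 | P0:I, P1:M(7) | bus: BusRdX,Flush
[15] P1: store L0 := 49 | P0:I, P1:M(49) | bus: none
[16] P0: store L0 := 62 | P0:M(62), P1:I | bus: BusRdX,Flush
[17] P1: store L0 := 91 | P0:I, P1:M(91) | bus: BusRdX,Flush
[18] P0: load  L0 | P0:S(91), P1:S(91) | bus: BusRd,Flush
[19] P1: store L1 := 33 | P0:I, P1:M(33) | bus: BusRdX
[20] P0: store L1 := 49 | P0:M(49), P1:I | bus: BusRdX,Flush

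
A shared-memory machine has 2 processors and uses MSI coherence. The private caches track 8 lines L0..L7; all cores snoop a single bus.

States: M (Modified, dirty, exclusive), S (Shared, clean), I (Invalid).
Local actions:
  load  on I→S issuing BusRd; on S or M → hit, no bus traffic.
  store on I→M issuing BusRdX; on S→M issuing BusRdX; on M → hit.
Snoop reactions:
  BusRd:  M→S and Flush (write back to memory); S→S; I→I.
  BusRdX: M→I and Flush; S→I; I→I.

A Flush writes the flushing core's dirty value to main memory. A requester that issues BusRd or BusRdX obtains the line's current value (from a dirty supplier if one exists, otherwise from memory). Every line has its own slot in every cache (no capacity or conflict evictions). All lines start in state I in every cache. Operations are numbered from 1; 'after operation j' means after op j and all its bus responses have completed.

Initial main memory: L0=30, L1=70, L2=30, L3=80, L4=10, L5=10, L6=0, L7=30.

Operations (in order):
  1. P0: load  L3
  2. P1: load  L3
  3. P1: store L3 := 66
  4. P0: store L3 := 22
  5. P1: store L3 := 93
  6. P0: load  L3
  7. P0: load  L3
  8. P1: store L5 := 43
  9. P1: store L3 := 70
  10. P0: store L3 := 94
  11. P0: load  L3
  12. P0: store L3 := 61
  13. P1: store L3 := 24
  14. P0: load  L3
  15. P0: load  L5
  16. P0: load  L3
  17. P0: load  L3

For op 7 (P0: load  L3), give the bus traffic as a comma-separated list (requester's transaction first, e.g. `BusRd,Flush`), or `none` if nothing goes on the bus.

1. P0: load  L3  bus=[BusRd]  L3: P0=S P1=I  mem[L3]=80
2. P1: load  L3  bus=[BusRd]  L3: P0=S P1=S  mem[L3]=80
3. P1: store L3 := 66  bus=[BusRdX]  L3: P0=I P1=M  mem[L3]=80
4. P0: store L3 := 22  bus=[BusRdX,Flush]  L3: P0=M P1=I  mem[L3]=66
5. P1: store L3 := 93  bus=[BusRdX,Flush]  L3: P0=I P1=M  mem[L3]=22
6. P0: load  L3  bus=[BusRd,Flush]  L3: P0=S P1=S  mem[L3]=93
7. P0: load  L3  bus=[-]  L3: P0=S P1=S  mem[L3]=93
8. P1: store L5 := 43  bus=[BusRdX]  L5: P0=I P1=M  mem[L5]=10
9. P1: store L3 := 70  bus=[BusRdX]  L3: P0=I P1=M  mem[L3]=93
10. P0: store L3 := 94  bus=[BusRdX,Flush]  L3: P0=M P1=I  mem[L3]=70
11. P0: load  L3  bus=[-]  L3: P0=M P1=I  mem[L3]=70
12. P0: store L3 := 61  bus=[-]  L3: P0=M P1=I  mem[L3]=70
13. P1: store L3 := 24  bus=[BusRdX,Flush]  L3: P0=I P1=M  mem[L3]=61
14. P0: load  L3  bus=[BusRd,Flush]  L3: P0=S P1=S  mem[L3]=24
15. P0: load  L5  bus=[BusRd,Flush]  L5: P0=S P1=S  mem[L5]=43
16. P0: load  L3  bus=[-]  L3: P0=S P1=S  mem[L3]=24
17. P0: load  L3  bus=[-]  L3: P0=S P1=S  mem[L3]=24

bus = none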